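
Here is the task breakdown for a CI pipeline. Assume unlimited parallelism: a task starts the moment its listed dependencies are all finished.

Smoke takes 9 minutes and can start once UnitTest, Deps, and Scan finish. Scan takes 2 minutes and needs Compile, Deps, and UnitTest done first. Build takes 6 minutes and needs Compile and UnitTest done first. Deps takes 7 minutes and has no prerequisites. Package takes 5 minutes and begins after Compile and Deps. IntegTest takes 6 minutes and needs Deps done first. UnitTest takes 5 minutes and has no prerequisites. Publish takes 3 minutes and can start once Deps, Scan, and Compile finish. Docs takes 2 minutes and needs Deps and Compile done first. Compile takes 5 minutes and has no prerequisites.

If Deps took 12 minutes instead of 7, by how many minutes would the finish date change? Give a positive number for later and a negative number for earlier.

5

Baseline: Deps→Scan→Smoke = 7+2+9 = 18 → 18 minutes.
Deps is on the critical path; changing it to 12 makes that path 23 minutes.
The critical path is still Deps→Scan→Smoke; finish is now 23 minutes.
Change in finish: 23 − 18 = +5 minutes.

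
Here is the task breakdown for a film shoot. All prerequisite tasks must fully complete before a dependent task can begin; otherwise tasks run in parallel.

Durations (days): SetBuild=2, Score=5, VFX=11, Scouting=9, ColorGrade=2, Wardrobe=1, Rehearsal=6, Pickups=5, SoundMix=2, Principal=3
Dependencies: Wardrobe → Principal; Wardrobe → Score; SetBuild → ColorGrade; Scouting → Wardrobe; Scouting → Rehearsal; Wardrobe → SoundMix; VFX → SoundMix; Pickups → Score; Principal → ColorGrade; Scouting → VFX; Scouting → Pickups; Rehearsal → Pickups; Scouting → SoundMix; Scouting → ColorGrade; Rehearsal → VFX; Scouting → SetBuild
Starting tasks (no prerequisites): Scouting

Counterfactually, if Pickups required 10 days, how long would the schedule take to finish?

Actual critical path: Scouting→Rehearsal→VFX→SoundMix = 9+6+11+2 = 28 ⇒ 28 days.
Pickups is off the critical path — its longest chain is 25 days, giving 3 of slack.
The binding chain switches to Scouting→Rehearsal→Pickups→Score = 9+6+10+5 = 30; finish 30 days.

30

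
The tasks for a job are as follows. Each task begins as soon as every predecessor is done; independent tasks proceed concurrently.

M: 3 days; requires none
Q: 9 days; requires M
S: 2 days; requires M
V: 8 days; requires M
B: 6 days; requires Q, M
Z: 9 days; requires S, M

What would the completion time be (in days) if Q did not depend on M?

15

Before: longest chain M→Q→B = 3+9+6 = 18, finish 18.
Without M→Q, Q's earliest start moves from 3 to 0.
The longest chain is now Q→B = 9+6 = 15, so the job takes 15 days.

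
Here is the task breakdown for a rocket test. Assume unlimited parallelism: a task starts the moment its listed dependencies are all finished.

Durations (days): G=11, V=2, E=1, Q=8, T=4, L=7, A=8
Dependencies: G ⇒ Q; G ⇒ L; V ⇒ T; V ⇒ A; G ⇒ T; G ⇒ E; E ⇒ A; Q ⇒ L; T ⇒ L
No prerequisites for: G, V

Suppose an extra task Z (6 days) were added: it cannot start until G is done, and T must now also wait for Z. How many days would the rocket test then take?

28

Originally the rocket test takes 26 days.
With Z inserted, T now waits for max(V, G, Z).
New critical path: G→Z→T→L = 11+6+4+7 = 28 ⇒ 28 days.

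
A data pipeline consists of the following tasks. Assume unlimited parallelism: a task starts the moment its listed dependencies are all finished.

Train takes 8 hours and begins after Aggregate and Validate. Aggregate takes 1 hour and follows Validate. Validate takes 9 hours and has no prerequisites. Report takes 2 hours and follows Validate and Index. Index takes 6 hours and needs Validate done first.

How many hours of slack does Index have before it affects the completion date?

1

Critical path: Validate→Aggregate→Train = 9+1+8 = 18, so the finish is 18 hours.
Index finishes as early as 15 and must finish by 16.
Slack of Index = 10 − 9 = 1 hour.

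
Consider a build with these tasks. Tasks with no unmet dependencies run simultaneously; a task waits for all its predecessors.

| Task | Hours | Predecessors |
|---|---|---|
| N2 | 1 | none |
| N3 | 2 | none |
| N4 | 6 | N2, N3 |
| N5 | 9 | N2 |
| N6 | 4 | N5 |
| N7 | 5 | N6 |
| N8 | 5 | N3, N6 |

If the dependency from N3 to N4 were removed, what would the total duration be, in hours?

19

With the dependency in place, N2→N5→N6→N7 = 1+9+4+5 = 19 sets the finish at 19 hours.
Without N3→N4, N4's earliest start moves from 2 to 1.
The longest chain is now N2→N5→N6→N7 = 1+9+4+5 = 19, so the plan takes 19 hours.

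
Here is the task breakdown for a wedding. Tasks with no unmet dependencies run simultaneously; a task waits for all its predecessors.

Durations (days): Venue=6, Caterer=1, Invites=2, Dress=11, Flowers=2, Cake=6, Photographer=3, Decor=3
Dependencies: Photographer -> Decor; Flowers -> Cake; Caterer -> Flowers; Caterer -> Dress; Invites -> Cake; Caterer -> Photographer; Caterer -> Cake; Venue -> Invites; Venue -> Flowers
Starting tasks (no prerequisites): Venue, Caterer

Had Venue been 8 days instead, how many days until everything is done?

16

The binding path is Venue→Invites→Cake = 6+2+6 = 14; finish at 14 days.
Venue is on the critical path; changing it to 8 makes that path 16 days.
The critical path is still Venue→Invites→Cake; finish is now 16 days.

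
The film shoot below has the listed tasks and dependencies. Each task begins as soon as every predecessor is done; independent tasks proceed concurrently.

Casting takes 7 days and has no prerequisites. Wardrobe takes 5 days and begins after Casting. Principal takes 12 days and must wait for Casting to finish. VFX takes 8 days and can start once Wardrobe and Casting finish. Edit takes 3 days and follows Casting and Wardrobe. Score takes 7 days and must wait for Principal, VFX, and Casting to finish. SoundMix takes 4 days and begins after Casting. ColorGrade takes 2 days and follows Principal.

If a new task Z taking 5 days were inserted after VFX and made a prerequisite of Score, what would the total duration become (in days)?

32

Originally the plan takes 27 days.
With Z inserted, Score now waits for max(Principal, VFX, Casting, Z).
New critical path: Casting→Wardrobe→VFX→Z→Score = 7+5+8+5+7 = 32 ⇒ 32 days.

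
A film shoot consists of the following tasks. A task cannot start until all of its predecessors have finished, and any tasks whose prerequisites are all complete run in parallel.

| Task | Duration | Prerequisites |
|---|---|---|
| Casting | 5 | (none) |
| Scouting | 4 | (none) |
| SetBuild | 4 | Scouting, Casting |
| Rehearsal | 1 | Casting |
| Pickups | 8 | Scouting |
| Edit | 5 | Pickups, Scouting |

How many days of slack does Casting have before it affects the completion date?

8

The longest chain is Scouting→Pickups→Edit = 4+8+5 = 17; overall finish 17 days.
Longest path through Casting: 9 days (earliest finish 5, latest finish 13).
Slack of Casting = 8 − 0 = 8 days.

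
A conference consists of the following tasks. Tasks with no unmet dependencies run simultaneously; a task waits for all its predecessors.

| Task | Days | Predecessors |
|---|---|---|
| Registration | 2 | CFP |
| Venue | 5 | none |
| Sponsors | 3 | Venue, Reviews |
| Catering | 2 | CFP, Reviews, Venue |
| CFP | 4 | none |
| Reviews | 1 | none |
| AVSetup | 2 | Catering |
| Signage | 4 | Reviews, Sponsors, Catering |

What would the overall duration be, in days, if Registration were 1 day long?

Actual critical path: Venue→Sponsors→Signage = 5+3+4 = 12 ⇒ 12 days.
The longest path through Registration is only 6 days, so Registration has float 6.
The critical path is still Venue→Sponsors→Signage; finish is now 12 days.

12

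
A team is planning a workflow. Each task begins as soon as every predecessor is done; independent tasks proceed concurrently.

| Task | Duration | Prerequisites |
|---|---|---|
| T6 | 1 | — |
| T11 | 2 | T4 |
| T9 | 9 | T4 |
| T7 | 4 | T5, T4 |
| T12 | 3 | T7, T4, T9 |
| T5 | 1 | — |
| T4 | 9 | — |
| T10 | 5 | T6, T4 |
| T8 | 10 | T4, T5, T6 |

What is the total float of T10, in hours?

Critical path: T4→T9→T12 = 9+9+3 = 21, so the finish is 21 hours.
T10 finishes as early as 14 and must finish by 21.
Slack of T10 = 16 − 9 = 7 hours.

7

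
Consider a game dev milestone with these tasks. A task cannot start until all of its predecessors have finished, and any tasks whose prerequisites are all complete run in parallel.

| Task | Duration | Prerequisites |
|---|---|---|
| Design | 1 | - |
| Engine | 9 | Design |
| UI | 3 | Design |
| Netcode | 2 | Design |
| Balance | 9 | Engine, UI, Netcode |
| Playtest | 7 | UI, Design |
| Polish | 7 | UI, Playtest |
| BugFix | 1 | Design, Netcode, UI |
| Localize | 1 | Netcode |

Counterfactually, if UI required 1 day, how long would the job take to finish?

19

Actual critical path: Design→Engine→Balance = 1+9+9 = 19 ⇒ 19 days.
The longest path through UI is only 18 days, so UI has float 1.
The critical path is still Design→Engine→Balance; finish is now 19 days.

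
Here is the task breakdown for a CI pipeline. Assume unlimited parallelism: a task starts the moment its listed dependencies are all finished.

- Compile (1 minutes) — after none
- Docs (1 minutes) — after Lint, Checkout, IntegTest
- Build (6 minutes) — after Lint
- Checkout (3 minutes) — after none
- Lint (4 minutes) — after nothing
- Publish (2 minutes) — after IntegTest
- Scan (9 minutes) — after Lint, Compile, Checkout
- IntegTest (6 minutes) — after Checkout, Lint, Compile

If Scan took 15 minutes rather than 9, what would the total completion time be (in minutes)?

Actual critical path: Lint→Scan = 4+9 = 13 ⇒ 13 minutes.
Scan is on the critical path; changing it to 15 makes that path 19 minutes.
That remains the longest chain; total 19 minutes.

19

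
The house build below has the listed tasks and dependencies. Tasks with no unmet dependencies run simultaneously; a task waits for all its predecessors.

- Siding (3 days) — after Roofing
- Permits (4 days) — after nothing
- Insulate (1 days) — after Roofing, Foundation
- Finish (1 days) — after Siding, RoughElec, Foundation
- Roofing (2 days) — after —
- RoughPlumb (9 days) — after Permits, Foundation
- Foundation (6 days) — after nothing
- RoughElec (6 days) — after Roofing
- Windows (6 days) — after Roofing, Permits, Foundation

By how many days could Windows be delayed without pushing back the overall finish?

3

The longest chain is Foundation→RoughPlumb = 6+9 = 15; overall finish 15 days.
The longest chain containing Windows totals 12 days.
So Windows can slip 15 − 12 = 3 days.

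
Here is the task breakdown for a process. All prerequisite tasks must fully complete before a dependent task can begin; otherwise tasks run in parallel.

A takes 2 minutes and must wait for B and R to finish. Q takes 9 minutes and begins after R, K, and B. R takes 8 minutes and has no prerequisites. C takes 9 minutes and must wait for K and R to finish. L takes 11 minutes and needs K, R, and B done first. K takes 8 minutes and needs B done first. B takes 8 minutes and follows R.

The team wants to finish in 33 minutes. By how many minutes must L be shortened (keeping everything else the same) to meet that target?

2

Current finish: 35 minutes; target: 33.
L is on every critical path, so each minute cut from L cuts the finish by one (this holds down to a finish of 33).
Need 35 − 33 = 2 minutes off L → L becomes 9 minutes, finish becomes 33.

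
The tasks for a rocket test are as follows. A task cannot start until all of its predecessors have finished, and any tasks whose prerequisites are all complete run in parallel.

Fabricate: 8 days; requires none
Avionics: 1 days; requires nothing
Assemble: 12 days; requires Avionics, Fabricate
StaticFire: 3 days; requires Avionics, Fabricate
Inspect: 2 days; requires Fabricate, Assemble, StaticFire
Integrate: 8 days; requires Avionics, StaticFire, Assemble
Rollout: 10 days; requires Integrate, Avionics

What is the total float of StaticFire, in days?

Fabricate→Assemble→Integrate→Rollout = 8+12+8+10 = 38 sets the makespan at 38 days.
StaticFire finishes as early as 11 and must finish by 20.
Float = 38 − 29 = 9.

9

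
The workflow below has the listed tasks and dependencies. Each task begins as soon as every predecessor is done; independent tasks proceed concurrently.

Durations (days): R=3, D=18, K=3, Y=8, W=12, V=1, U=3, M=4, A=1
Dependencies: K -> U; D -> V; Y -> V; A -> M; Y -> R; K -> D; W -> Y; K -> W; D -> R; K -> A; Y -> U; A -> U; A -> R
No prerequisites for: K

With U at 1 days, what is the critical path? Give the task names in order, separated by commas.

Actual critical path: K→W→Y→U = 3+12+8+3 = 26 ⇒ 26 days.
U lies on that path, so at 1 day the path becomes 24 days.
New critical path: K→W→Y→R = 3+12+8+3 = 26 ⇒ 26 days.

K, W, Y, R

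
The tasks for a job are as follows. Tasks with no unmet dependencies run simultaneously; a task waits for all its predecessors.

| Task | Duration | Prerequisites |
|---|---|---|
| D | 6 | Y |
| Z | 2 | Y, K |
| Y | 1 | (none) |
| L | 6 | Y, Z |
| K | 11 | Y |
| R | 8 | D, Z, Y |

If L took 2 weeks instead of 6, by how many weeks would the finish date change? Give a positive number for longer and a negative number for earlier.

The binding path is Y→K→Z→R = 1+11+2+8 = 22; finish at 22 weeks.
The longest path through L is only 20 weeks, so L has float 2.
No other chain overtakes it, so the finish is 22 weeks.
Change in finish: 22 − 22 = +0 weeks.

0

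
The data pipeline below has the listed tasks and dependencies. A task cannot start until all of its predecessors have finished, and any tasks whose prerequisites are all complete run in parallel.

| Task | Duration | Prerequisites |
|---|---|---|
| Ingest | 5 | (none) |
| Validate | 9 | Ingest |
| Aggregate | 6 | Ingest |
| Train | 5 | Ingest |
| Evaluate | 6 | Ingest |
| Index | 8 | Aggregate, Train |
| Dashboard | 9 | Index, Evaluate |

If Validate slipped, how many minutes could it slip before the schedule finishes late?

14

Critical path: Ingest→Aggregate→Index→Dashboard = 5+6+8+9 = 28, so the finish is 28 minutes.
The longest chain containing Validate totals 14 minutes.
So Validate can slip 28 − 14 = 14 minutes.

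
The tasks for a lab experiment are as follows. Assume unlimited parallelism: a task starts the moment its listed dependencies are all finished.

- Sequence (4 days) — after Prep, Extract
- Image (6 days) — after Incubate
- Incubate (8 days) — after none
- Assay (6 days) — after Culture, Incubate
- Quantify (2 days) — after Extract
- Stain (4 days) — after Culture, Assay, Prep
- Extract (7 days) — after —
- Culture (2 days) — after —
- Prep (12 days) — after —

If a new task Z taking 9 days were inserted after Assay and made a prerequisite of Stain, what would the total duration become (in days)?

Originally the lab experiment takes 18 days.
With Z inserted, Stain now waits for max(Culture, Assay, Prep, Z).
New critical path: Incubate→Assay→Z→Stain = 8+6+9+4 = 27 ⇒ 27 days.

27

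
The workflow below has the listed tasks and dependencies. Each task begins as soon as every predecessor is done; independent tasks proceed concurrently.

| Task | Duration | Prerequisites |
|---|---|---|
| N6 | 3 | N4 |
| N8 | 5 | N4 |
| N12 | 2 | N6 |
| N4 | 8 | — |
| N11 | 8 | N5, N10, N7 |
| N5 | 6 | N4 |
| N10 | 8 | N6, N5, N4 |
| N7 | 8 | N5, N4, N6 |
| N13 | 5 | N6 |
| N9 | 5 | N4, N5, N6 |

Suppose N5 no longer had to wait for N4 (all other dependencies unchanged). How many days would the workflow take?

27

Original critical path: N4→N5→N7→N11 = 8+6+8+8 = 30 ⇒ 30 days.
Without N4→N5, N5's earliest start moves from 8 to 0.
New critical path: N4→N6→N7→N11 = 8+3+8+8 = 27 ⇒ 27 days.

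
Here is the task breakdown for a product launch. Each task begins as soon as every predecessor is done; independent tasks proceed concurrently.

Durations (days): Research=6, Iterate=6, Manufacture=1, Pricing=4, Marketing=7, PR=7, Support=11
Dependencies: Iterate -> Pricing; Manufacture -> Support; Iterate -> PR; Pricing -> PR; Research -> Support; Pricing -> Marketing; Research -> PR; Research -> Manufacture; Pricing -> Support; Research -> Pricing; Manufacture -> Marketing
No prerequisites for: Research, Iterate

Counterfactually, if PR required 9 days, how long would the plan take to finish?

Actual critical path: Research→Pricing→Support = 6+4+11 = 21 ⇒ 21 days.
The longest path through PR is only 17 days, so PR has float 4.
The critical path is still Research→Pricing→Support; finish is now 21 days.

21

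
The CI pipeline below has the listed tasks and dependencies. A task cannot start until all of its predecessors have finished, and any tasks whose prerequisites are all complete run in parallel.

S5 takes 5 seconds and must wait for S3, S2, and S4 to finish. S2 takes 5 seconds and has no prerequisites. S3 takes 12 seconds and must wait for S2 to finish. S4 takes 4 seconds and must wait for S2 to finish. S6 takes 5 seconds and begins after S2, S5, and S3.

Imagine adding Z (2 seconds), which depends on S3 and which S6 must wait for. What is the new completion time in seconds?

Originally the schedule takes 27 seconds.
With Z inserted, S6 now waits for max(S2, S5, S3, Z).
New critical path: S2→S3→S5→S6 = 5+12+5+5 = 27 ⇒ 27 seconds.

27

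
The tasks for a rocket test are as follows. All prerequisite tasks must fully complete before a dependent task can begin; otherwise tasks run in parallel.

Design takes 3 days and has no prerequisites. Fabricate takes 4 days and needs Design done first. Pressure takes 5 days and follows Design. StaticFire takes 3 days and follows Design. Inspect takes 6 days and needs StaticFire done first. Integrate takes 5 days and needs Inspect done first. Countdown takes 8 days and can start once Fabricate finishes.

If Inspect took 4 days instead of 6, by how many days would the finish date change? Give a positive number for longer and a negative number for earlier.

-2

Actual critical path: Design→StaticFire→Inspect→Integrate = 3+3+6+5 = 17 ⇒ 17 days.
Inspect lies on that path, so at 4 days the path becomes 15 days.
Now Design→Fabricate→Countdown = 3+4+8 = 15 is longest, so the finish becomes 15 days.
Change in finish: 15 − 17 = -2 days.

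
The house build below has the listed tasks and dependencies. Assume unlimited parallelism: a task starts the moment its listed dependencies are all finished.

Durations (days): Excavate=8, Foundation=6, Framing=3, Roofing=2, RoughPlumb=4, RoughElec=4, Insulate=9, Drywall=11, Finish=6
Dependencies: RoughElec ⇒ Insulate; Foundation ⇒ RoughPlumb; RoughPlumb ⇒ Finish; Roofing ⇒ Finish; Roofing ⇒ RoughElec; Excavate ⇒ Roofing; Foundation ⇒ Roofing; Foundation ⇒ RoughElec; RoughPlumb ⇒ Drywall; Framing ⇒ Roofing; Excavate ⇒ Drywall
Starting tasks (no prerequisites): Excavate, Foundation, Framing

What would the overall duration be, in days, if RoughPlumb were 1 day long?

As given, the longest chain is Excavate→Roofing→RoughElec→Insulate = 8+2+4+9 = 23, so the finish is 23 days.
RoughPlumb has 2 days of float (longest path through it is 21).
The critical path is still Excavate→Roofing→RoughElec→Insulate; finish is now 23 days.

23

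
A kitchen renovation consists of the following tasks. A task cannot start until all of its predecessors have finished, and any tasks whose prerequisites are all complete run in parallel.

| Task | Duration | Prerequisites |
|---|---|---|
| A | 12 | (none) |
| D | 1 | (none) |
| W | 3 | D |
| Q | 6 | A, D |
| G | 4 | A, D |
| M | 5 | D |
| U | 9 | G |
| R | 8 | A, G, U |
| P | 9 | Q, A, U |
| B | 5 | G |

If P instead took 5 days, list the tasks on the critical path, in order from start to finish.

A, G, U, R

Actual critical path: A→G→U→P = 12+4+9+9 = 34 ⇒ 34 days.
P is on the critical path; changing it to 5 makes that path 30 days.
Now A→G→U→R = 12+4+9+8 = 33 is longest, so the finish becomes 33 days.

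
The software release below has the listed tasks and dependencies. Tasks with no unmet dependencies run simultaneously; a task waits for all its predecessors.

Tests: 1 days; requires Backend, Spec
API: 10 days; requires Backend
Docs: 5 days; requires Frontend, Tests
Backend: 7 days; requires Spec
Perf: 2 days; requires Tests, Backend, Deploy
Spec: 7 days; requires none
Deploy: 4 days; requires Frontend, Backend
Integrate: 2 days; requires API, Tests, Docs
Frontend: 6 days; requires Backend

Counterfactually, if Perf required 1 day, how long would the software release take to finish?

27

As given, the longest chain is Spec→Backend→Frontend→Docs→Integrate = 7+7+6+5+2 = 27, so the finish is 27 days.
The longest path through Perf is only 26 days, so Perf has float 1.
That remains the longest chain; total 27 days.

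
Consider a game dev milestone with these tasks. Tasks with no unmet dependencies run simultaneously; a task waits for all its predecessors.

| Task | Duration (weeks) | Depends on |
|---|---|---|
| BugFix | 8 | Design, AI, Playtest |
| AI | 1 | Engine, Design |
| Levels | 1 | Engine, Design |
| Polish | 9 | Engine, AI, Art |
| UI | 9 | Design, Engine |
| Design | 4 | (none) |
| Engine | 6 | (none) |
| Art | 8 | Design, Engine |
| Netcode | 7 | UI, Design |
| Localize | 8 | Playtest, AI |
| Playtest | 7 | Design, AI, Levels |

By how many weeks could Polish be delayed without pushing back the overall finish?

0

Critical path: Engine→Art→Polish = 6+8+9 = 23, so the finish is 23 weeks.
Polish finishes as early as 23 and must finish by 23.
Slack of Polish = 14 − 14 = 0 weeks.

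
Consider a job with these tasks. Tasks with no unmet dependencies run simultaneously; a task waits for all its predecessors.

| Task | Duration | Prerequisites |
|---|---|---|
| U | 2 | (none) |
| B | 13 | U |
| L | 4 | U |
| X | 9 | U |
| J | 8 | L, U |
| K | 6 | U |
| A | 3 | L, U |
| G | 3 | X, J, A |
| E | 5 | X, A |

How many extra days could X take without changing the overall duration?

1

Critical path: U→L→J→G = 2+4+8+3 = 17, so the finish is 17 days.
X finishes as early as 11 and must finish by 12.
Float = 17 − 16 = 1.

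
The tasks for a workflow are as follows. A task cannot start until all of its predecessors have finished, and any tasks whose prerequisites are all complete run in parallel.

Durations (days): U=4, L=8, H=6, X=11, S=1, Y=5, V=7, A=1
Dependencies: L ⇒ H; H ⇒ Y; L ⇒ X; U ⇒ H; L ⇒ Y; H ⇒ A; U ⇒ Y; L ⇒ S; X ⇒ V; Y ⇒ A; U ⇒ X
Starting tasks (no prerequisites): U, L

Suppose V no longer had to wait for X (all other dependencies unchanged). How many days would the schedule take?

20

With the dependency in place, L→X→V = 8+11+7 = 26 sets the finish at 26 days.
Without X→V, V's earliest start moves from 19 to 0.
New critical path: L→H→Y→A = 8+6+5+1 = 20 ⇒ 20 days.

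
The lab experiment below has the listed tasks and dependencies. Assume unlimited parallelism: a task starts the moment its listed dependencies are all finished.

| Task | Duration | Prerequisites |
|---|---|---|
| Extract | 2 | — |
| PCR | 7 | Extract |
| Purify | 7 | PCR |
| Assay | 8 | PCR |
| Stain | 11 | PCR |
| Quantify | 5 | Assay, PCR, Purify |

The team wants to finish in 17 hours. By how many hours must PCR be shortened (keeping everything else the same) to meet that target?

5

Current finish: 22 hours; target: 17.
PCR is on every critical path, so each hour cut from PCR cuts the finish by one (this holds down to a finish of 16).
Need 22 − 17 = 5 hours off PCR → PCR becomes 2 hours, finish becomes 17.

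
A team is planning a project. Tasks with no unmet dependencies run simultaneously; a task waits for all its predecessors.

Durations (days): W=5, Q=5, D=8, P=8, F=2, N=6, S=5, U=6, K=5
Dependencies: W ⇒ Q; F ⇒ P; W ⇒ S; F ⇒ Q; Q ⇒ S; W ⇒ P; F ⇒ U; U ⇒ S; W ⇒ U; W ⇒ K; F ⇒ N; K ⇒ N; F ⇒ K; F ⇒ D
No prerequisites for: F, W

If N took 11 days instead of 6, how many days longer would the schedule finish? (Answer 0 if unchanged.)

5

Critical path before the change: W→K→N = 5+5+6 = 16 giving 16 days.
N lies on that path, so at 11 days the path becomes 21 days.
No other chain overtakes it, so the finish is 21 days.
Change in finish: 21 − 16 = +5 days.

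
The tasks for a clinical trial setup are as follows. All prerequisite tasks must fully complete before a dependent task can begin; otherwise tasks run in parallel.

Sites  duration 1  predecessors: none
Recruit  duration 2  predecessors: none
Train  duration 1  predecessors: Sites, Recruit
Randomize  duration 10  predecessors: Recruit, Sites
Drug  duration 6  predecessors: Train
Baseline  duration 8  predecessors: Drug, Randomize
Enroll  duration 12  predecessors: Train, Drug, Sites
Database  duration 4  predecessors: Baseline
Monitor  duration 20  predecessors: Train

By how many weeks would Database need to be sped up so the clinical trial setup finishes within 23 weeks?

1

Current finish: 24 weeks; target: 23.
Database is on every critical path, so each week cut from Database cuts the finish by one (this holds down to a finish of 23).
Need 24 − 23 = 1 week off Database → Database becomes 3 weeks, finish becomes 23.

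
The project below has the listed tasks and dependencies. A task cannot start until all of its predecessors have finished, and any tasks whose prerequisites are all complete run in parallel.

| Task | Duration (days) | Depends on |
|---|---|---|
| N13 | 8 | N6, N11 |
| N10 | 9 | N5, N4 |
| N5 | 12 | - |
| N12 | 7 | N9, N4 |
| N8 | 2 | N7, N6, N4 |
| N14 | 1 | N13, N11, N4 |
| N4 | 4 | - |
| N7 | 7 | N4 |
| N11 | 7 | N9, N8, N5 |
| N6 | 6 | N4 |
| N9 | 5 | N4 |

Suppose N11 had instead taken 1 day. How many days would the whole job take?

23

Baseline: N4→N7→N8→N11→N13→N14 = 4+7+2+7+8+1 = 29 → 29 days.
N11 lies on that path, so at 1 day the path becomes 23 days.
The critical path is still N4→N7→N8→N11→N13→N14; finish is now 23 days.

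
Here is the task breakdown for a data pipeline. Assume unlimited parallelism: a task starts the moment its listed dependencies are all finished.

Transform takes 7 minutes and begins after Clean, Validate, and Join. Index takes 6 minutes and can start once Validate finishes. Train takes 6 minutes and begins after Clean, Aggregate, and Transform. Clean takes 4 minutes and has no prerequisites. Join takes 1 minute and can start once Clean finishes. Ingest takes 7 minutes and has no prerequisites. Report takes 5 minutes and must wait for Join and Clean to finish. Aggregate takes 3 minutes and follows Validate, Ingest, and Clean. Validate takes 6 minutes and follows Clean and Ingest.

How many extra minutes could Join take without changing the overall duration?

8

Ingest→Validate→Transform→Train = 7+6+7+6 = 26 sets the makespan at 26 minutes.
The longest chain containing Join totals 18 minutes.
Float = 26 − 18 = 8.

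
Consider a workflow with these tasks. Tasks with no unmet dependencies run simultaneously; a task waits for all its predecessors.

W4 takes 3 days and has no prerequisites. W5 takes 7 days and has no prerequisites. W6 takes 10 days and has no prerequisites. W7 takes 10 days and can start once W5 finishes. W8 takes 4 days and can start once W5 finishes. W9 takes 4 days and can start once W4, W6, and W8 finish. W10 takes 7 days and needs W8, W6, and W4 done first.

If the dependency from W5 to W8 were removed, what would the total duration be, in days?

With the dependency in place, W5→W8→W10 = 7+4+7 = 18 sets the finish at 18 days.
Without W5→W8, W8's earliest start moves from 7 to 0.
The longest chain is now W5→W7 = 7+10 = 17, so the project takes 17 days.

17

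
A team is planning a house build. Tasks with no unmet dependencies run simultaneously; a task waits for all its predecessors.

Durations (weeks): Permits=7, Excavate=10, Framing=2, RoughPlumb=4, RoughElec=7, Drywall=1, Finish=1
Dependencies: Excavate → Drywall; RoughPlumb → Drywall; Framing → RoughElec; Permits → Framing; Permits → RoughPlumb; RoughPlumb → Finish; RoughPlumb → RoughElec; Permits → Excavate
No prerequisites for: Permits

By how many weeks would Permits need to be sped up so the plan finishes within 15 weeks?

Current finish: 18 weeks; target: 15.
Permits is on every critical path, so each week cut from Permits cuts the finish by one (this holds down to a finish of 12).
Need 18 − 15 = 3 weeks off Permits → Permits becomes 4 weeks, finish becomes 15.

3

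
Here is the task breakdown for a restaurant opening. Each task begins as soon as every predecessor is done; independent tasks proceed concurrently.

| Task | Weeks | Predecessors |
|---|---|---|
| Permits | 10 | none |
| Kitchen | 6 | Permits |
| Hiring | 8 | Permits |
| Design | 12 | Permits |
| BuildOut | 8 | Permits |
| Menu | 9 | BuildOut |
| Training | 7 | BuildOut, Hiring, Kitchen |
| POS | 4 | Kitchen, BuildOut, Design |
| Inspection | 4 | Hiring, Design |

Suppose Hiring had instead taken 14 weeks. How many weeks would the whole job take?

31

Critical path before the change: Permits→BuildOut→Menu = 10+8+9 = 27 giving 27 weeks.
The longest path through Hiring is only 25 weeks, so Hiring has float 2.
New critical path: Permits→Hiring→Training = 10+14+7 = 31 ⇒ 31 weeks.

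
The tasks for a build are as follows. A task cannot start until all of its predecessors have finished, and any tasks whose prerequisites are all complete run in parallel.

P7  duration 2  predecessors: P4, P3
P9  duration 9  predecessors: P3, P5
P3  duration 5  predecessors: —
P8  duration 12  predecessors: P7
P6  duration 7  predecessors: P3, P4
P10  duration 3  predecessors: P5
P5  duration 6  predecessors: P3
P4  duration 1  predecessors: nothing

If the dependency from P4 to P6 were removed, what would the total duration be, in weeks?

Before: longest chain P3→P5→P9 = 5+6+9 = 20, finish 20.
Dropping P4→P6 doesn't change P6's earliest start (5); another predecessor still binds.
New critical path: P3→P5→P9 = 5+6+9 = 20 ⇒ 20 weeks.

20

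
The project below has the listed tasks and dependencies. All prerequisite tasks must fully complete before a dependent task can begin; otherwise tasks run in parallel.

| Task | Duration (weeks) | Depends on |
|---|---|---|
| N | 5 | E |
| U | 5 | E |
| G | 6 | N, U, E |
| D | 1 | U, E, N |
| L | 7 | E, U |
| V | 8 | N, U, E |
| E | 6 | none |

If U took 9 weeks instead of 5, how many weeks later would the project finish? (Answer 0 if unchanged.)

The binding path is E→U→V = 6+5+8 = 19; finish at 19 weeks.
Since U is critical, the +4 change carries straight to that chain (now 23 weeks).
The critical path is still E→U→V; finish is now 23 weeks.
Change in finish: 23 − 19 = +4 weeks.

4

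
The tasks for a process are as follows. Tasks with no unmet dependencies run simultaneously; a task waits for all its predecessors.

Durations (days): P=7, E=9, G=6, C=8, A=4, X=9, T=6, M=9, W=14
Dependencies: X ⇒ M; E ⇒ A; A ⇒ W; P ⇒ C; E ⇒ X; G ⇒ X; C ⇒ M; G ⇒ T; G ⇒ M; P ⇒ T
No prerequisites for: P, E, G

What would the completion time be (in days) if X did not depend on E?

Before: longest chain E→A→W = 9+4+14 = 27, finish 27.
Without E→X, X's earliest start moves from 9 to 6.
After: E→A→W = 9+4+14 = 27 → 27 days.

27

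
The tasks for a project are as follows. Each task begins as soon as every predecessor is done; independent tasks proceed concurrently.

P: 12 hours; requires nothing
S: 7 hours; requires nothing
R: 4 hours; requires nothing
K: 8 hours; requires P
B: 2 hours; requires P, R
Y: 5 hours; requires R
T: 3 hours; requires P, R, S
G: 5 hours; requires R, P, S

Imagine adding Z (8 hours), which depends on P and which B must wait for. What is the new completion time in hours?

Originally the job takes 20 hours.
With Z inserted, B now waits for max(P, R, Z).
New critical path: P→Z→B = 12+8+2 = 22 ⇒ 22 hours.

22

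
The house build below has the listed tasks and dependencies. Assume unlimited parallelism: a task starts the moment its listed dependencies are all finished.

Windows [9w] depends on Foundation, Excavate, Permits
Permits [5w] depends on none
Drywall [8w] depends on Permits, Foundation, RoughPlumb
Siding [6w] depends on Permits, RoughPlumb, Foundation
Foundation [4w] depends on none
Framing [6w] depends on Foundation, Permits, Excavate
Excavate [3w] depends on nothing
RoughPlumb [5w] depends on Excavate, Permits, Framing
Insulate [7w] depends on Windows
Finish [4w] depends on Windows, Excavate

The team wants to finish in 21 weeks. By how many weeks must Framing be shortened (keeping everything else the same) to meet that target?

3

Current finish: 24 weeks; target: 21.
Framing is on every critical path, so each week cut from Framing cuts the finish by one (this holds down to a finish of 21).
Need 24 − 21 = 3 weeks off Framing → Framing becomes 3 weeks, finish becomes 21.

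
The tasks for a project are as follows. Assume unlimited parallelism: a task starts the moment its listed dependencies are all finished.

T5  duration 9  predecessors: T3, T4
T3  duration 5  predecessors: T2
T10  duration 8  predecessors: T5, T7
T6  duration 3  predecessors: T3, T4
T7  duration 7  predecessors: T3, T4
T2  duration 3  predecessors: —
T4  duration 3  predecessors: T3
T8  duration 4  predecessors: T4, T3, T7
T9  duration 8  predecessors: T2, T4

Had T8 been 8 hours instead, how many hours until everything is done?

The binding path is T2→T3→T4→T5→T10 = 3+5+3+9+8 = 28; finish at 28 hours.
The longest path through T8 is only 22 hours, so T8 has float 6.
That remains the longest chain; total 28 hours.

28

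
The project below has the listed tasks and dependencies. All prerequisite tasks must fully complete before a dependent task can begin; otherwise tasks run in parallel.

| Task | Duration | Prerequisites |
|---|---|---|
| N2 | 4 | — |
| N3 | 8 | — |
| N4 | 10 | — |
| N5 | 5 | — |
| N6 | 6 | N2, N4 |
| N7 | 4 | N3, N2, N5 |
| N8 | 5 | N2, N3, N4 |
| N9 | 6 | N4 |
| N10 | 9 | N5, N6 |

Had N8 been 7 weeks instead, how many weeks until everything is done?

The binding path is N4→N6→N10 = 10+6+9 = 25; finish at 25 weeks.
N8 has 10 weeks of float (longest path through it is 15).
The critical path is still N4→N6→N10; finish is now 25 weeks.

25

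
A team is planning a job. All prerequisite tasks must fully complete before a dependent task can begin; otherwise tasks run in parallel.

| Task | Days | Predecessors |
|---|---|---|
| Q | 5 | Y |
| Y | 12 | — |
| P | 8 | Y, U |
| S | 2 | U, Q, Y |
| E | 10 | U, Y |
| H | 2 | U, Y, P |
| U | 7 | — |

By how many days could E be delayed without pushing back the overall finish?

0

The longest chain is Y→P→H = 12+8+2 = 22; overall finish 22 days.
E finishes as early as 22 and must finish by 22.
Float = 22 − 22 = 0.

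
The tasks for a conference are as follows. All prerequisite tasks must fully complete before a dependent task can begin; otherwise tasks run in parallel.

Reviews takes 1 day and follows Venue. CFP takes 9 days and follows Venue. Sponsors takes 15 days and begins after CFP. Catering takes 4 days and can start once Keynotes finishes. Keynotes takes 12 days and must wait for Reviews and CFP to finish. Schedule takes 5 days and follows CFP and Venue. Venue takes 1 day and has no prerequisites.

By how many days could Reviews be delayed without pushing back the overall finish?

The longest chain is Venue→CFP→Keynotes→Catering = 1+9+12+4 = 26; overall finish 26 days.
Longest path through Reviews: 18 days (earliest finish 2, latest finish 10).
So Reviews can slip 10 − 2 = 8 days.

8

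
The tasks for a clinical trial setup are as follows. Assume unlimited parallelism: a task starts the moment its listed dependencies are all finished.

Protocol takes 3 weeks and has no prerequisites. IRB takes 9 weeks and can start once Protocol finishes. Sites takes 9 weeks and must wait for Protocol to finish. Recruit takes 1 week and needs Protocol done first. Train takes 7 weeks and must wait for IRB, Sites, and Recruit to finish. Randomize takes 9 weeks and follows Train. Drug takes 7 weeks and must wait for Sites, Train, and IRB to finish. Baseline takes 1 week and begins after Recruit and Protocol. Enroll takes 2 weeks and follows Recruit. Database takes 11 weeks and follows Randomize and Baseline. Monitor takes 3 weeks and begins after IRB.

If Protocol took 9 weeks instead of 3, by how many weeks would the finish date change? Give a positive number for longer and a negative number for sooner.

6

Critical path before the change: Protocol→IRB→Train→Randomize→Database = 3+9+7+9+11 = 39 giving 39 weeks.
Protocol is on the critical path; changing it to 9 makes that path 45 weeks.
No other chain overtakes it, so the finish is 45 weeks.
Change in finish: 45 − 39 = +6 weeks.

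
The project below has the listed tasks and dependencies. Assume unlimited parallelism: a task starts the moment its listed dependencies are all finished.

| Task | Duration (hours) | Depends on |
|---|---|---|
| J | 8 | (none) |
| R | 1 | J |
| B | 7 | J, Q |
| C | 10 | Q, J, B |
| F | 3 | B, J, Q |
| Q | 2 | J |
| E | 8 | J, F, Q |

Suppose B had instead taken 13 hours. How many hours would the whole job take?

As given, the longest chain is J→Q→B→F→E = 8+2+7+3+8 = 28, so the finish is 28 hours.
Since B is critical, the +6 change carries straight to that chain (now 34 hours).
That remains the longest chain; total 34 hours.

34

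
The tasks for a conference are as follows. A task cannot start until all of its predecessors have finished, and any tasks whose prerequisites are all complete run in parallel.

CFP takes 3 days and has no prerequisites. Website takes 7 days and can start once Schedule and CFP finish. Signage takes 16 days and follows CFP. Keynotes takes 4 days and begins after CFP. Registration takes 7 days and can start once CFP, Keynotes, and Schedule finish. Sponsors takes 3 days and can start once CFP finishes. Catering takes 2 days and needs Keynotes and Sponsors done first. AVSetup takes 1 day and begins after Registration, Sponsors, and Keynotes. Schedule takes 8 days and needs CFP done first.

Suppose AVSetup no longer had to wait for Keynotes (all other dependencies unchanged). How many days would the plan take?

19

With the dependency in place, CFP→Schedule→Registration→AVSetup = 3+8+7+1 = 19 sets the finish at 19 days.
Dropping Keynotes→AVSetup doesn't change AVSetup's earliest start (18); another predecessor still binds.
New critical path: CFP→Schedule→Registration→AVSetup = 3+8+7+1 = 19 ⇒ 19 days.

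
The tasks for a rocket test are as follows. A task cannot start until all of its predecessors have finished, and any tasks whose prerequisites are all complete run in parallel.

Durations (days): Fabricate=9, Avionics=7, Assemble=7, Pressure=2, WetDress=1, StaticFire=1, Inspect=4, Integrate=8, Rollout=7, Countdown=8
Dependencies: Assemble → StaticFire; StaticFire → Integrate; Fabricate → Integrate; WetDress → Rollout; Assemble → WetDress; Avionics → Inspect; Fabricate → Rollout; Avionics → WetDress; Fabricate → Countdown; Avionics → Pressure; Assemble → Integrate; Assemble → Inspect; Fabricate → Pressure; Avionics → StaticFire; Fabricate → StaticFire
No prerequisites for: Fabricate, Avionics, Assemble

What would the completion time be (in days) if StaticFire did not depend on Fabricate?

Before: longest chain Fabricate→StaticFire→Integrate = 9+1+8 = 18, finish 18.
Without Fabricate→StaticFire, StaticFire's earliest start moves from 9 to 7.
New critical path: Fabricate→Integrate = 9+8 = 17 ⇒ 17 days.

17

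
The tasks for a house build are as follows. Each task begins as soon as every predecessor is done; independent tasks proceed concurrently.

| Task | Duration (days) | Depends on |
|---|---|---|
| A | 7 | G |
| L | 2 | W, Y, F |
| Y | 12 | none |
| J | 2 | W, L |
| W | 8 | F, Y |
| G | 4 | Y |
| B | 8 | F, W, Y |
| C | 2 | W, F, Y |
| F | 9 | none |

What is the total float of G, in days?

5

Critical path: Y→W→B = 12+8+8 = 28, so the finish is 28 days.
The longest chain containing G totals 23 days.
Float = 28 − 23 = 5.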